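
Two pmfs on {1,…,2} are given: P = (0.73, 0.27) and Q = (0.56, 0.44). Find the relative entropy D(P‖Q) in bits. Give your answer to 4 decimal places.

0.0890 bits

D(P‖Q) = Σ p·log₂(p/q).
  0.73·log₂(0.73/0.56) = 0.27920
  0.27·log₂(0.27/0.44) = -0.19023
D(P‖Q) = 0.0890 bits.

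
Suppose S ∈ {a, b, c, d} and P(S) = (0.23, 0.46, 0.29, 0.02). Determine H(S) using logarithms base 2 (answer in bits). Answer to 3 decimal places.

1.634 bits

H(S) = −Σ p·log₂ p.
  −(0.23)·log₂(0.23) = 0.4877
  −(0.46)·log₂(0.46) = 0.5153
  −(0.29)·log₂(0.29) = 0.5179
  −(0.02)·log₂(0.02) = 0.1129
Sum: 0.4877 + 0.5153 + 0.5179 + 0.1129 = 1.634 bits.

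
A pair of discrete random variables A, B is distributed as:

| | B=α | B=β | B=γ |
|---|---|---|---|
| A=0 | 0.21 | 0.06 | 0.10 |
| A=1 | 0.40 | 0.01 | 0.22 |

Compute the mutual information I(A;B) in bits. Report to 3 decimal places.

0.056 bits

Marginals: p(A) = (0.3700, 0.6300), p(B) = (0.6100, 0.0700, 0.3200).
I(A;B) = H(A) + H(B) − H(A,B).
H(A) = 0.9507, H(B) = 1.2296, H(A,B) = 2.1243.
I(A;B) = 0.9507 + 1.2296 − 2.1243 = 0.056 bits.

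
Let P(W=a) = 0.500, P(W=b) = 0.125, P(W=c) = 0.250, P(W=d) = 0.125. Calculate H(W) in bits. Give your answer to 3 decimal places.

H(W) = −Σ p·log₂ p.
  −(0.500)·log₂(0.500) = 0.5000
  −(0.125)·log₂(0.125) = 0.3750
  −(0.250)·log₂(0.250) = 0.5000
  −(0.125)·log₂(0.125) = 0.3750
Sum: 0.5000 + 0.3750 + 0.5000 + 0.3750 = 1.750 bits.

1.750 bits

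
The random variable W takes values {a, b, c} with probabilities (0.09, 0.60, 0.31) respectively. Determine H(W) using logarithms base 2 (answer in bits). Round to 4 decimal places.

1.2786 bits

H(W) = −Σ p·log₂ p.
  −(0.09)·log₂(0.09) = 0.31265
  −(0.60)·log₂(0.60) = 0.44218
  −(0.31)·log₂(0.31) = 0.52379
Sum: 0.31265 + 0.44218 + 0.52379 = 1.2786 bits.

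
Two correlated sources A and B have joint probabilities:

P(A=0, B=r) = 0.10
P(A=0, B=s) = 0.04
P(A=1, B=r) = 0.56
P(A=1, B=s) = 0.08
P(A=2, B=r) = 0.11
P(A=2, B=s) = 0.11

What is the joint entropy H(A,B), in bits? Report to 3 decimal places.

H(A,B) = −Σ p(x,y)·log₂ p(x,y) over all 6 cells.
  cell (0,r): −0.10·log₂0.10 = 0.3322
  cell (0,s): −0.04·log₂0.04 = 0.1858
  cell (1,r): −0.56·log₂0.56 = 0.4684
  cell (1,s): −0.08·log₂0.08 = 0.2915
  cell (2,r): −0.11·log₂0.11 = 0.3503
  cell (2,s): −0.11·log₂0.11 = 0.3503
Sum = 1.978 bits.

1.978 bits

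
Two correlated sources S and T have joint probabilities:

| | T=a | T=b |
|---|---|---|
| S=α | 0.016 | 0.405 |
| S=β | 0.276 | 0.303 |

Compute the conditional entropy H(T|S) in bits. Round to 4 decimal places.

0.6762 bits

Chain rule: H(T|S) = H(S,T) − H(S).
Marginals: p(S) = (0.4210, 0.5790), p(T) = (0.2920, 0.7080).
H(S,T) = 1.6581 bits; H(S) = 0.9819 bits.
H(T|S) = 1.6581 − 0.9819 = 0.6762 bits.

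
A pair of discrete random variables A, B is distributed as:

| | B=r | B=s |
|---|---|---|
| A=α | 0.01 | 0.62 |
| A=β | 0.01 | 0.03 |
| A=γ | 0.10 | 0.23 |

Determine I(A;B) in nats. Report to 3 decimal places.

0.091 nats

Marginals: p(A) = (0.6300, 0.0400, 0.3300), p(B) = (0.1200, 0.8800).
I(A;B) = H(A) + H(B) − H(A,B).
H(A) = 0.7857, H(B) = 0.3669, H(A,B) = 1.0620.
I(A;B) = 0.7857 + 0.3669 − 1.0620 = 0.091 nats.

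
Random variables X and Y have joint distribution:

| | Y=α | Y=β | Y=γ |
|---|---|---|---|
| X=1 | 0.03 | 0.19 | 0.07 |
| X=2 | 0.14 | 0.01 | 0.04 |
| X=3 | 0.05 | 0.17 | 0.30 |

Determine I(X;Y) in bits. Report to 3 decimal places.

0.306 bits

Marginals: p(X) = (0.2900, 0.1900, 0.5200), p(Y) = (0.2200, 0.3700, 0.4100).
I(X;Y) = Σ p(x,y)·log₂[p(x,y)/(p(x)p(y))].
  (1,α): 0.03·log₂(0.4702) = -0.0327
  (1,β): 0.19·log₂(1.7707) = 0.1566
  (1,γ): 0.07·log₂(0.5887) = -0.0535
  (2,α): 0.14·log₂(3.3493) = 0.2441
  (2,β): 0.01·log₂(0.1422) = -0.0281
  (2,γ): 0.04·log₂(0.5135) = -0.0385
  (3,α): 0.05·log₂(0.4371) = -0.0597
  (3,β): 0.17·log₂(0.8836) = -0.0304
  (3,γ): 0.30·log₂(1.4071) = 0.1478
Sum = 0.306 bits.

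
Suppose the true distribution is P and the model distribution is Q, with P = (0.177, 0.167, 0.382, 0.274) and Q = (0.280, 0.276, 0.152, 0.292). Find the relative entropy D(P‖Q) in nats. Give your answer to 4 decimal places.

0.1695 nats

D(P‖Q) = Σ p·ln(p/q).
  0.177·ln(0.177/0.280) = -0.08118
  0.167·ln(0.167/0.276) = -0.08390
  0.382·ln(0.382/0.152) = 0.35203
  0.274·ln(0.274/0.292) = -0.01743
D(P‖Q) = 0.1695 nats.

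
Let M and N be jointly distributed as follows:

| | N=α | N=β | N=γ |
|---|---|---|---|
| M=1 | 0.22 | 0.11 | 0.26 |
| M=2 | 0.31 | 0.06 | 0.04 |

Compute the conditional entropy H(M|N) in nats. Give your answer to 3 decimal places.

0.588 nats

Chain rule: H(M|N) = H(M,N) − H(N).
Marginals: p(M) = (0.5900, 0.4100), p(N) = (0.5300, 0.1700, 0.3000).
H(M,N) = 1.5868 nats; H(N) = 0.9989 nats.
H(M|N) = 1.5868 − 0.9989 = 0.588 nats.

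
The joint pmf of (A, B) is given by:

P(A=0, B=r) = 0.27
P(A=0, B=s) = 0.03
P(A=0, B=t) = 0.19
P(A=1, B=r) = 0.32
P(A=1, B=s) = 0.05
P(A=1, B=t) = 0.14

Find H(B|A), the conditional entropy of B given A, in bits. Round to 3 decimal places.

1.257 bits

Chain rule: H(B|A) = H(A,B) − H(A).
Marginals: p(A) = (0.4900, 0.5100), p(B) = (0.5900, 0.0800, 0.3300).
H(A,B) = 2.2563 bits; H(A) = 0.9997 bits.
H(B|A) = 2.2563 − 0.9997 = 1.257 bits.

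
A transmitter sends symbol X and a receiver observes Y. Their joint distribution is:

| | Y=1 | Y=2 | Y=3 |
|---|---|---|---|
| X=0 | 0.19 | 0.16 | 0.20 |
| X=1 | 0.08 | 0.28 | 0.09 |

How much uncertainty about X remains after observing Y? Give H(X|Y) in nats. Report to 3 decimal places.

0.632 nats

Chain rule: H(X|Y) = H(X,Y) − H(Y).
Marginals: p(X) = (0.5500, 0.4500), p(Y) = (0.2700, 0.4400, 0.2900).
H(X,Y) = 1.7058 nats; H(Y) = 1.0737 nats.
H(X|Y) = 1.7058 − 1.0737 = 0.632 nats.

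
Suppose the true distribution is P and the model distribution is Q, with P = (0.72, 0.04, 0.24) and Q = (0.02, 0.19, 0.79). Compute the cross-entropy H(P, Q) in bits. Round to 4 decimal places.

H(P,Q) = −Σ p·log₂ q.
  −0.72·log₂(0.02) = 4.06358
  −0.04·log₂(0.19) = 0.09584
  −0.24·log₂(0.79) = 0.08162
H(P,Q) = 4.2410 bits.

4.2410 bits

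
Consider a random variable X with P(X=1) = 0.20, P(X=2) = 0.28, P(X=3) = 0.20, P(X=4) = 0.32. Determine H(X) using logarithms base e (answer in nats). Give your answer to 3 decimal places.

H(X) = −Σ p·ln p.
  −(0.20)·ln(0.20) = 0.3219
  −(0.28)·ln(0.28) = 0.3564
  −(0.20)·ln(0.20) = 0.3219
  −(0.32)·ln(0.32) = 0.3646
Sum: 0.3219 + 0.3564 + 0.3219 + 0.3646 = 1.365 nats.

1.365 nats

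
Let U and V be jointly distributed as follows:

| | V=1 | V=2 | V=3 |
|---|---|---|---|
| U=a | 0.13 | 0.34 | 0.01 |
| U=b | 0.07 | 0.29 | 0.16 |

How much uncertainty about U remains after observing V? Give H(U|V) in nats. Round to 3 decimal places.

Marginals: p(U) = (0.4800, 0.5200), p(V) = (0.2000, 0.6300, 0.1700).
H(U|V) = Σ p(V) · H(U|V=·).
  V=1: p=0.2000, H(U|V=1) = 0.6474
  V=2: p=0.6300, H(U|V=2) = 0.6900
  V=3: p=0.1700, H(U|V=3) = 0.2237
Weighted sum = 0.602 nats.

0.602 nats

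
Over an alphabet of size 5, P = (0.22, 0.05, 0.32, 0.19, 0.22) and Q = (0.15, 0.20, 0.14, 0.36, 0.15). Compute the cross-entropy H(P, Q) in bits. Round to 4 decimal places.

2.5081 bits

H(P,Q) = −Σ p·log₂ q.
  −0.22·log₂(0.15) = 0.60213
  −0.05·log₂(0.20) = 0.11610
  −0.32·log₂(0.14) = 0.90768
  −0.19·log₂(0.36) = 0.28005
  −0.22·log₂(0.15) = 0.60213
H(P,Q) = 2.5081 bits.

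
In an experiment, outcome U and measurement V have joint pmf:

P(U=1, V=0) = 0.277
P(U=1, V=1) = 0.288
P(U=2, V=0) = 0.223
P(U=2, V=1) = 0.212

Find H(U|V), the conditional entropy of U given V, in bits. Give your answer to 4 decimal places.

0.9874 bits

Marginals: p(U) = (0.5650, 0.4350), p(V) = (0.5000, 0.5000).
H(U|V) = Σ p(V) · H(U|V=·).
  V=0: p=0.5000, H(U|V=0) = 0.9916
  V=1: p=0.5000, H(U|V=1) = 0.9833
Weighted sum = 0.9874 bits.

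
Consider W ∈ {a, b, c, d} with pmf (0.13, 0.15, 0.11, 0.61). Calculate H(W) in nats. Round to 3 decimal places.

1.094 nats

H(W) = −Σ p·ln p.
  −(0.13)·ln(0.13) = 0.2652
  −(0.15)·ln(0.15) = 0.2846
  −(0.11)·ln(0.11) = 0.2428
  −(0.61)·ln(0.61) = 0.3015
Sum: 0.2652 + 0.2846 + 0.2428 + 0.3015 = 1.094 nats.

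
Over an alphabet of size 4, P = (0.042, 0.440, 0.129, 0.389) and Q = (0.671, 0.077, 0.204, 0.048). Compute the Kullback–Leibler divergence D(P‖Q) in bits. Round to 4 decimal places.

D(P‖Q) = Σ p·log₂(p/q).
  0.042·log₂(0.042/0.671) = -0.16791
  0.440·log₂(0.440/0.077) = 1.10641
  0.129·log₂(0.129/0.204) = -0.08529
  0.389·log₂(0.389/0.048) = 1.17426
D(P‖Q) = 2.0275 bits.

2.0275 bits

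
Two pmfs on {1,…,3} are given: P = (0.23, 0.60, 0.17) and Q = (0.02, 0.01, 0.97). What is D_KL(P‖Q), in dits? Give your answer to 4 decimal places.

D(P‖Q) = Σ p·log₁₀(p/q).
  0.23·log₁₀(0.23/0.02) = 0.24396
  0.60·log₁₀(0.60/0.01) = 1.06689
  0.17·log₁₀(0.17/0.97) = -0.12857
D(P‖Q) = 1.1823 dits.

1.1823 dits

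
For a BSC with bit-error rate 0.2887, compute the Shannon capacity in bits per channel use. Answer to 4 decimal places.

Binary symmetric channel: C = 1 − h₂(ε) where h₂ is the binary entropy function.
h₂(0.2887) = −0.2887·log₂0.2887 − 0.7113·log₂0.7113 = 0.8670.
C = 1 − 0.8670 = 0.1330 bits per channel use.

0.1330 bits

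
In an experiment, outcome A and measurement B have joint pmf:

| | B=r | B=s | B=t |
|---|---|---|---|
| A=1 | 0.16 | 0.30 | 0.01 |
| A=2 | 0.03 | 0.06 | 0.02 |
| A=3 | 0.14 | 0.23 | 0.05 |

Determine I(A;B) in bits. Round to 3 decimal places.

Marginals: p(A) = (0.4700, 0.1100, 0.4200), p(B) = (0.3300, 0.5900, 0.0800).
I(A;B) = Σ p(x,y)·log₂[p(x,y)/(p(x)p(y))].
  (1,r): 0.16·log₂(1.0316) = 0.0072
  (1,s): 0.30·log₂(1.0819) = 0.0341
  (1,t): 0.01·log₂(0.2660) = -0.0191
  (2,r): 0.03·log₂(0.8264) = -0.0083
  (2,s): 0.06·log₂(0.9245) = -0.0068
  (2,t): 0.02·log₂(2.2727) = 0.0237
  (3,r): 0.14·log₂(1.0101) = 0.0020
  (3,s): 0.23·log₂(0.9282) = -0.0247
  (3,t): 0.05·log₂(1.4881) = 0.0287
Sum = 0.037 bits.

0.037 bits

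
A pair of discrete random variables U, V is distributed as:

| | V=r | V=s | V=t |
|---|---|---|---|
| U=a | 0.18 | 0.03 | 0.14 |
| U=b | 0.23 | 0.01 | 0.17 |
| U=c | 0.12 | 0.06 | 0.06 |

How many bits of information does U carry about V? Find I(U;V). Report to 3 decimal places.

0.063 bits

Marginals: p(U) = (0.3500, 0.4100, 0.2400), p(V) = (0.5300, 0.1000, 0.3700).
I(U;V) = Σ p(x,y)·log₂[p(x,y)/(p(x)p(y))].
  (a,r): 0.18·log₂(0.9704) = -0.0078
  (a,s): 0.03·log₂(0.8571) = -0.0067
  (a,t): 0.14·log₂(1.0811) = 0.0157
  (b,r): 0.23·log₂(1.0584) = 0.0188
  (b,s): 0.01·log₂(0.2439) = -0.0204
  (b,t): 0.17·log₂(1.1206) = 0.0279
  (c,r): 0.12·log₂(0.9434) = -0.0101
  (c,s): 0.06·log₂(2.5000) = 0.0793
  (c,t): 0.06·log₂(0.6757) = -0.0339
Sum = 0.063 bits.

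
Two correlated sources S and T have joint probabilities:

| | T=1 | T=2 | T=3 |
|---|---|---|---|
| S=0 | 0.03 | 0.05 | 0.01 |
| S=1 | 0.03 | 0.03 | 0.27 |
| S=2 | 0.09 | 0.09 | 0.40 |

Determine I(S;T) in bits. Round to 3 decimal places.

Marginals: p(S) = (0.0900, 0.3300, 0.5800), p(T) = (0.1500, 0.1700, 0.6800).
I(S;T) = H(S) + H(T) − H(S,T).
H(S) = 1.2963, H(T) = 1.2235, H(S,T) = 2.4019.
I(S;T) = 1.2963 + 1.2235 − 2.4019 = 0.118 bits.

0.118 bits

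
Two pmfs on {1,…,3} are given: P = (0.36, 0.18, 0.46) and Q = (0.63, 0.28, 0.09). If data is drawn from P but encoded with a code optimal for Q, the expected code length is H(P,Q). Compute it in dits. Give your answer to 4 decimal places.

H(P,Q) = −Σ p·log₁₀ q.
  −0.36·log₁₀(0.63) = 0.07224
  −0.18·log₁₀(0.28) = 0.09951
  −0.46·log₁₀(0.09) = 0.48105
H(P,Q) = 0.6528 dits.

0.6528 dits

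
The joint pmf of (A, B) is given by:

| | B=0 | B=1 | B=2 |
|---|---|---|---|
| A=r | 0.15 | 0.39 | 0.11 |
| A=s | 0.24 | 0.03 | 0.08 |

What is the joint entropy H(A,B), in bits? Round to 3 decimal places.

H(A,B) = −Σ p(x,y)·log₂ p(x,y) over all 6 cells.
  cell (r,0): −0.15·log₂0.15 = 0.4105
  cell (r,1): −0.39·log₂0.39 = 0.5298
  cell (r,2): −0.11·log₂0.11 = 0.3503
  cell (s,0): −0.24·log₂0.24 = 0.4941
  cell (s,1): −0.03·log₂0.03 = 0.1518
  cell (s,2): −0.08·log₂0.08 = 0.2915
Sum = 2.228 bits.

2.228 bits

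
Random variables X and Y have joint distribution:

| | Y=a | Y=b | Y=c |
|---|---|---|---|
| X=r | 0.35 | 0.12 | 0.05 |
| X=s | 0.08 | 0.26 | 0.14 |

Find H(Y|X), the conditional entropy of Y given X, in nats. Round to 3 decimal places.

0.907 nats

Chain rule: H(Y|X) = H(X,Y) − H(X).
Marginals: p(X) = (0.5200, 0.4800), p(Y) = (0.4300, 0.3800, 0.1900).
H(X,Y) = 1.5992 nats; H(X) = 0.6923 nats.
H(Y|X) = 1.5992 − 0.6923 = 0.907 nats.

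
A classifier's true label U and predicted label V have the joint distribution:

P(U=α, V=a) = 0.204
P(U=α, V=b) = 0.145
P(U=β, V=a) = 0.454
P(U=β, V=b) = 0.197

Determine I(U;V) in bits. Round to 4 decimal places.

Marginals: p(U) = (0.3490, 0.6510), p(V) = (0.6580, 0.3420).
I(U;V) = Σ p(x,y)·log₂[p(x,y)/(p(x)p(y))].
  (α,a): 0.204·log₂(0.8883) = -0.03485
  (α,b): 0.145·log₂(1.2148) = 0.04071
  (β,a): 0.454·log₂(1.0599) = 0.03808
  (β,b): 0.197·log₂(0.8848) = -0.03478
Sum = 0.0092 bits.

0.0092 bits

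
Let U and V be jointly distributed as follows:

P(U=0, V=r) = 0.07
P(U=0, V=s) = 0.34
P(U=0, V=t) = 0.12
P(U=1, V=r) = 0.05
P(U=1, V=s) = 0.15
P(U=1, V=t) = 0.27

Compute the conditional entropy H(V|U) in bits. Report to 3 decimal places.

Chain rule: H(V|U) = H(U,V) − H(U).
Marginals: p(U) = (0.5300, 0.4700), p(V) = (0.1200, 0.4900, 0.3900).
H(U,V) = 2.3015 bits; H(U) = 0.9974 bits.
H(V|U) = 2.3015 − 0.9974 = 1.304 bits.

1.304 bits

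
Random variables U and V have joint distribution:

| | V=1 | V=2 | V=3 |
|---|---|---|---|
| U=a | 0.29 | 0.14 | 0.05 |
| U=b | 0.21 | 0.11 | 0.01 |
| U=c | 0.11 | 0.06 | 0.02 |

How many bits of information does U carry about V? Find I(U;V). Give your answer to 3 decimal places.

Marginals: p(U) = (0.4800, 0.3300, 0.1900), p(V) = (0.6100, 0.3100, 0.0800).
I(U;V) = Σ p(x,y)·log₂[p(x,y)/(p(x)p(y))].
  (a,1): 0.29·log₂(0.9904) = -0.0040
  (a,2): 0.14·log₂(0.9409) = -0.0123
  (a,3): 0.05·log₂(1.3021) = 0.0190
  (b,1): 0.21·log₂(1.0432) = 0.0128
  (b,2): 0.11·log₂(1.0753) = 0.0115
  (b,3): 0.01·log₂(0.3788) = -0.0140
  (c,1): 0.11·log₂(0.9491) = -0.0083
  (c,2): 0.06·log₂(1.0187) = 0.0016
  (c,3): 0.02·log₂(1.3158) = 0.0079
Sum = 0.014 bits.

0.014 bits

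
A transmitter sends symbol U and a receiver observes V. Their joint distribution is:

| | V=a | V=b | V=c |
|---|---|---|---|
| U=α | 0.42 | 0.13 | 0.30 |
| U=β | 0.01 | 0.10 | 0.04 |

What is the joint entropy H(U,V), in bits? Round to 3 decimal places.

2.014 bits

H(U,V) = −Σ p(x,y)·log₂ p(x,y) over all 6 cells.
  cell (α,a): −0.42·log₂0.42 = 0.5256
  cell (α,b): −0.13·log₂0.13 = 0.3826
  cell (α,c): −0.30·log₂0.30 = 0.5211
  cell (β,a): −0.01·log₂0.01 = 0.0664
  cell (β,b): −0.10·log₂0.10 = 0.3322
  cell (β,c): −0.04·log₂0.04 = 0.1858
Sum = 2.014 bits.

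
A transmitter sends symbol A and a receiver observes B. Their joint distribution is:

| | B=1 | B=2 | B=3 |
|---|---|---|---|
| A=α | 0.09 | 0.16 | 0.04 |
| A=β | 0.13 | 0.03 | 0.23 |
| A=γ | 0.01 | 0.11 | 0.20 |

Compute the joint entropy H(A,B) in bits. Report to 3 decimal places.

2.825 bits

H(A,B) = −Σ p(x,y)·log₂ p(x,y) over all 9 cells.
  cell (α,1): −0.09·log₂0.09 = 0.3127
  cell (α,2): −0.16·log₂0.16 = 0.4230
  cell (α,3): −0.04·log₂0.04 = 0.1858
  cell (β,1): −0.13·log₂0.13 = 0.3826
  cell (β,2): −0.03·log₂0.03 = 0.1518
  cell (β,3): −0.23·log₂0.23 = 0.4877
  cell (γ,1): −0.01·log₂0.01 = 0.0664
  cell (γ,2): −0.11·log₂0.11 = 0.3503
  cell (γ,3): −0.20·log₂0.20 = 0.4644
Sum = 2.825 bits.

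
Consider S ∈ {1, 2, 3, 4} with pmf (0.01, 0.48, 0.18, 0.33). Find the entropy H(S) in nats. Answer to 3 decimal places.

1.073 nats

H(S) = −Σ p·ln p.
  −(0.01)·ln(0.01) = 0.0461
  −(0.48)·ln(0.48) = 0.3523
  −(0.18)·ln(0.18) = 0.3087
  −(0.33)·ln(0.33) = 0.3659
Sum: 0.0461 + 0.3523 + 0.3087 + 0.3659 = 1.073 nats.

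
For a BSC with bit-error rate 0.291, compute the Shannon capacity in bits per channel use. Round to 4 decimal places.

0.1300 bits

Binary symmetric channel: C = 1 − h₂(ε) where h₂ is the binary entropy function.
h₂(0.291) = −0.291·log₂0.291 − 0.709·log₂0.709 = 0.8700.
C = 1 − 0.8700 = 0.1300 bits per channel use.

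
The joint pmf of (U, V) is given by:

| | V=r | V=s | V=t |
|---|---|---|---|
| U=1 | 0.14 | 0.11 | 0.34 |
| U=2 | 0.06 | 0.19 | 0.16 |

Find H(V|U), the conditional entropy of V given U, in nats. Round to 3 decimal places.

Chain rule: H(V|U) = H(U,V) − H(U).
Marginals: p(U) = (0.5900, 0.4100), p(V) = (0.2000, 0.3000, 0.5000).
H(U,V) = 1.6624 nats; H(U) = 0.6769 nats.
H(V|U) = 1.6624 − 0.6769 = 0.986 nats.

0.986 nats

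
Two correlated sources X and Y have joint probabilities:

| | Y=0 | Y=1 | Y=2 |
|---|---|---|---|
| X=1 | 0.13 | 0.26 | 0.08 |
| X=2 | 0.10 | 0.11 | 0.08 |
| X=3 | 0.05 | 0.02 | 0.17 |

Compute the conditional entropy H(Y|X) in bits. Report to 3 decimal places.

1.393 bits

Chain rule: H(Y|X) = H(X,Y) − H(X).
Marginals: p(X) = (0.4700, 0.2900, 0.2400), p(Y) = (0.2800, 0.3900, 0.3300).
H(X,Y) = 2.9170 bits; H(X) = 1.5240 bits.
H(Y|X) = 2.9170 − 1.5240 = 1.393 bits.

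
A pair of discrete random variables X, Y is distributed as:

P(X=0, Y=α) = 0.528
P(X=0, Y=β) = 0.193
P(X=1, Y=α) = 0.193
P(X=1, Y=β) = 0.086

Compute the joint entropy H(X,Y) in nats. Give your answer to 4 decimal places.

1.1832 nats

H(X,Y) = −Σ p(x,y)·ln p(x,y) over all 4 cells.
  cell (0,α): −0.528·ln0.528 = 0.33721
  cell (0,β): −0.193·ln0.193 = 0.31750
  cell (1,α): −0.193·ln0.193 = 0.31750
  cell (1,β): −0.086·ln0.086 = 0.21099
Sum = 1.1832 nats.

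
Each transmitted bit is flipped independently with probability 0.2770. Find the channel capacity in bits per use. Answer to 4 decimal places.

0.1487 bits

Binary symmetric channel: C = 1 − h₂(ε) where h₂ is the binary entropy function.
h₂(0.2770) = −0.2770·log₂0.2770 − 0.7230·log₂0.7230 = 0.8513.
C = 1 − 0.8513 = 0.1487 bits per channel use.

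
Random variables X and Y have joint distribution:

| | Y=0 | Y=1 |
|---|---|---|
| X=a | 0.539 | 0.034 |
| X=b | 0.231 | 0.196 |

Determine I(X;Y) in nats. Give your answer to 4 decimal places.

0.1157 nats

Marginals: p(X) = (0.5730, 0.4270), p(Y) = (0.7700, 0.2300).
I(X;Y) = Σ p(x,y)·ln[p(x,y)/(p(x)p(y))].
  (a,0): 0.539·ln(1.2216) = 0.10790
  (a,1): 0.034·ln(0.2580) = -0.04606
  (b,0): 0.231·ln(0.7026) = -0.08154
  (b,1): 0.196·ln(1.9957) = 0.13544
Sum = 0.1157 nats.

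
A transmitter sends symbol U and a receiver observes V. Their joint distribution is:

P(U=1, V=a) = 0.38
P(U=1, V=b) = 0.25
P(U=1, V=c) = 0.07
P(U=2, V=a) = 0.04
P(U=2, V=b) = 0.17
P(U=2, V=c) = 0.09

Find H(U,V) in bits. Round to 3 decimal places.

2.232 bits

H(U,V) = −Σ p(x,y)·log₂ p(x,y) over all 6 cells.
  cell (1,a): −0.38·log₂0.38 = 0.5305
  cell (1,b): −0.25·log₂0.25 = 0.5000
  cell (1,c): −0.07·log₂0.07 = 0.2686
  cell (2,a): −0.04·log₂0.04 = 0.1858
  cell (2,b): −0.17·log₂0.17 = 0.4346
  cell (2,c): −0.09·log₂0.09 = 0.3127
Sum = 2.232 bits.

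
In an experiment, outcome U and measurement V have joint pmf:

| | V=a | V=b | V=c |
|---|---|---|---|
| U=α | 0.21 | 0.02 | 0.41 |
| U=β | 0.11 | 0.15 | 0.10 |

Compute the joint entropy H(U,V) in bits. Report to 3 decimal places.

2.206 bits

H(U,V) = −Σ p(x,y)·log₂ p(x,y) over all 6 cells.
  cell (α,a): −0.21·log₂0.21 = 0.4728
  cell (α,b): −0.02·log₂0.02 = 0.1129
  cell (α,c): −0.41·log₂0.41 = 0.5274
  cell (β,a): −0.11·log₂0.11 = 0.3503
  cell (β,b): −0.15·log₂0.15 = 0.4105
  cell (β,c): −0.10·log₂0.10 = 0.3322
Sum = 2.206 bits.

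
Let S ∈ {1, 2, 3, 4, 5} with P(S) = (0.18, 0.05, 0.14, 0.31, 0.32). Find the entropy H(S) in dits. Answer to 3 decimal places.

0.635 dits

H(S) = −Σ p·log₁₀ p.
  −(0.18)·log₁₀(0.18) = 0.1341
  −(0.05)·log₁₀(0.05) = 0.0651
  −(0.14)·log₁₀(0.14) = 0.1195
  −(0.31)·log₁₀(0.31) = 0.1577
  −(0.32)·log₁₀(0.32) = 0.1584
Sum: 0.1341 + 0.0651 + 0.1195 + 0.1577 + 0.1584 = 0.635 dits.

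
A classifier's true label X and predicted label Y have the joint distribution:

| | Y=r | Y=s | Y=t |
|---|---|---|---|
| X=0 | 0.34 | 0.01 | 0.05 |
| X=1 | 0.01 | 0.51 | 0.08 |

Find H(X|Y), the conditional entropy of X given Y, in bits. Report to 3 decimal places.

0.262 bits

Chain rule: H(X|Y) = H(X,Y) − H(Y).
Marginals: p(X) = (0.4000, 0.6000), p(Y) = (0.3500, 0.5200, 0.1300).
H(X,Y) = 1.6651 bits; H(Y) = 1.4033 bits.
H(X|Y) = 1.6651 − 1.4033 = 0.262 bits.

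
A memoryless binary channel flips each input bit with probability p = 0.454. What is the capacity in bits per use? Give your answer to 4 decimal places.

0.0061 bits

Binary symmetric channel: C = 1 − h₂(ε) where h₂ is the binary entropy function.
h₂(0.454) = −0.454·log₂0.454 − 0.546·log₂0.546 = 0.9939.
C = 1 − 0.9939 = 0.0061 bits per channel use.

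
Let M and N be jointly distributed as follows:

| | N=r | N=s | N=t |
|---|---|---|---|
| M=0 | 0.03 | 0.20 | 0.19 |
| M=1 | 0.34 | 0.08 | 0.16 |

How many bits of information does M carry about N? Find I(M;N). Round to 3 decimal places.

Marginals: p(M) = (0.4200, 0.5800), p(N) = (0.3700, 0.2800, 0.3500).
I(M;N) = H(M) + H(N) − H(M,N).
H(M) = 0.9815, H(N) = 1.5751, H(M,N) = 2.3151.
I(M;N) = 0.9815 + 1.5751 − 2.3151 = 0.241 bits.

0.241 bits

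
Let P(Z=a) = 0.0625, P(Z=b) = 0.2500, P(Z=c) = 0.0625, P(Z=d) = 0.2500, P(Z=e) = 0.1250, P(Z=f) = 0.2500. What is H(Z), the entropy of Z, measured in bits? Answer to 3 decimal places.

H(Z) = −Σ p·log₂ p.
  −(0.0625)·log₂(0.0625) = 0.2500
  −(0.2500)·log₂(0.2500) = 0.5000
  −(0.0625)·log₂(0.0625) = 0.2500
  −(0.2500)·log₂(0.2500) = 0.5000
  −(0.1250)·log₂(0.1250) = 0.3750
  −(0.2500)·log₂(0.2500) = 0.5000
Sum: 0.2500 + 0.5000 + 0.2500 + 0.5000 + 0.3750 + 0.5000 = 2.375 bits.

2.375 bits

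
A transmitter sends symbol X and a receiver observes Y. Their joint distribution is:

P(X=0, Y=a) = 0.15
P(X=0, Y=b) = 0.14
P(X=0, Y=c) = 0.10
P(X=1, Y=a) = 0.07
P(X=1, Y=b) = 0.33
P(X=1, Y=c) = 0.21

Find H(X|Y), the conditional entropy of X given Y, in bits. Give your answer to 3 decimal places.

0.893 bits

Marginals: p(X) = (0.3900, 0.6100), p(Y) = (0.2200, 0.4700, 0.3100).
H(X|Y) = Σ p(Y) · H(X|Y=·).
  Y=a: p=0.2200, H(X|Y=a) = 0.9024
  Y=b: p=0.4700, H(X|Y=b) = 0.8787
  Y=c: p=0.3100, H(X|Y=c) = 0.9072
Weighted sum = 0.893 bits.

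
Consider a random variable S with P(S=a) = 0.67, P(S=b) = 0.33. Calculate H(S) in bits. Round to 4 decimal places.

H(S) = −Σ p·log₂ p.
  −(0.67)·log₂(0.67) = 0.38710
  −(0.33)·log₂(0.33) = 0.52782
Sum: 0.38710 + 0.52782 = 0.9149 bits.

0.9149 bits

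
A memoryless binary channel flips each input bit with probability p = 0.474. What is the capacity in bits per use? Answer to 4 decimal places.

Binary symmetric channel: C = 1 − h₂(ε) where h₂ is the binary entropy function.
h₂(0.474) = −0.474·log₂0.474 − 0.526·log₂0.526 = 0.9980.
C = 1 − 0.9980 = 0.0020 bits per channel use.

0.0020 bits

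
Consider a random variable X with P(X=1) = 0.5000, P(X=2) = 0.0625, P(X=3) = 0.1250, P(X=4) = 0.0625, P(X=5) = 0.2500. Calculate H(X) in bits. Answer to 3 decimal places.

1.875 bits

H(X) = −Σ p·log₂ p.
  −(0.5000)·log₂(0.5000) = 0.5000
  −(0.0625)·log₂(0.0625) = 0.2500
  −(0.1250)·log₂(0.1250) = 0.3750
  −(0.0625)·log₂(0.0625) = 0.2500
  −(0.2500)·log₂(0.2500) = 0.5000
Sum: 0.5000 + 0.2500 + 0.3750 + 0.2500 + 0.5000 = 1.875 bits.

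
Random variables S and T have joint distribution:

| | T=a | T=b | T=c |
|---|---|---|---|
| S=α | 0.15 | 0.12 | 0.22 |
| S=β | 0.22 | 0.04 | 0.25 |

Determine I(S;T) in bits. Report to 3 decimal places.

0.041 bits

Marginals: p(S) = (0.4900, 0.5100), p(T) = (0.3700, 0.1600, 0.4700).
I(S;T) = H(S) + H(T) − H(S,T).
H(S) = 0.9997, H(T) = 1.4657, H(S,T) = 2.4245.
I(S;T) = 0.9997 + 1.4657 − 2.4245 = 0.041 bits.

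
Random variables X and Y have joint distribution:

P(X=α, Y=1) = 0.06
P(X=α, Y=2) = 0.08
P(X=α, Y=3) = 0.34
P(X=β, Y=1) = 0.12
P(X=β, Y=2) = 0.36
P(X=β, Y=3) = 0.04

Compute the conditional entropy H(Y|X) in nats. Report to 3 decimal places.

Marginals: p(X) = (0.4800, 0.5200), p(Y) = (0.1800, 0.4400, 0.3800).
H(Y|X) = Σ p(X) · H(Y|X=·).
  X=α: p=0.4800, H(Y|X=α) = 0.8028
  X=β: p=0.5200, H(Y|X=β) = 0.7903
Weighted sum = 0.796 nats.

0.796 nats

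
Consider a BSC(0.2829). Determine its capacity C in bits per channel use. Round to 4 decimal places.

Binary symmetric channel: C = 1 − h₂(ε) where h₂ is the binary entropy function.
h₂(0.2829) = −0.2829·log₂0.2829 − 0.7171·log₂0.7171 = 0.8594.
C = 1 − 0.8594 = 0.1406 bits per channel use.

0.1406 bits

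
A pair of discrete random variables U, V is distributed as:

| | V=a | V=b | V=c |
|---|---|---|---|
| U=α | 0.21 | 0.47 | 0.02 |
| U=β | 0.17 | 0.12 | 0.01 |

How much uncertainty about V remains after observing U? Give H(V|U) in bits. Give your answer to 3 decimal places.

1.084 bits

Chain rule: H(V|U) = H(U,V) − H(U).
Marginals: p(U) = (0.7000, 0.3000), p(V) = (0.3800, 0.5900, 0.0300).
H(U,V) = 1.9657 bits; H(U) = 0.8813 bits.
H(V|U) = 1.9657 − 0.8813 = 1.084 bits.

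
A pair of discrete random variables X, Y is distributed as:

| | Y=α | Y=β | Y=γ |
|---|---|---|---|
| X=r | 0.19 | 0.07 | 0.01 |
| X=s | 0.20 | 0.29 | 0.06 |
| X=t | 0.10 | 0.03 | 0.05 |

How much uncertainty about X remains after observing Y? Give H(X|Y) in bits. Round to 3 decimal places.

1.315 bits

Marginals: p(X) = (0.2700, 0.5500, 0.1800), p(Y) = (0.4900, 0.3900, 0.1200).
H(X|Y) = Σ p(Y) · H(X|Y=·).
  Y=α: p=0.4900, H(X|Y=α) = 1.5256
  Y=β: p=0.3900, H(X|Y=β) = 1.0473
  Y=γ: p=0.1200, H(X|Y=γ) = 1.3250
Weighted sum = 1.315 bits.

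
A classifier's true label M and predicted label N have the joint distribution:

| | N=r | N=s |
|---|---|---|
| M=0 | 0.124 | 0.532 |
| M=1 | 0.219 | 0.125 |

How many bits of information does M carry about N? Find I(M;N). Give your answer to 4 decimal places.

Marginals: p(M) = (0.6560, 0.3440), p(N) = (0.3430, 0.6570).
I(M;N) = Σ p(x,y)·log₂[p(x,y)/(p(x)p(y))].
  (0,r): 0.124·log₂(0.5511) = -0.10659
  (0,s): 0.532·log₂(1.2344) = 0.16160
  (1,r): 0.219·log₂(1.8561) = 0.19540
  (1,s): 0.125·log₂(0.5531) = -0.10681
Sum = 0.1436 bits.

0.1436 bits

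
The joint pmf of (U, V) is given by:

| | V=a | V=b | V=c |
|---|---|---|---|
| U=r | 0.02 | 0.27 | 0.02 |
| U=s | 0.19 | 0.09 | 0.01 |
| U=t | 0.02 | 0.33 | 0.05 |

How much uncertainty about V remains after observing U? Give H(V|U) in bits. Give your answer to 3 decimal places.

0.856 bits

Chain rule: H(V|U) = H(U,V) − H(U).
Marginals: p(U) = (0.3100, 0.2900, 0.4000), p(V) = (0.2300, 0.6900, 0.0800).
H(U,V) = 2.4269 bits; H(U) = 1.5705 bits.
H(V|U) = 2.4269 − 1.5705 = 0.856 bits.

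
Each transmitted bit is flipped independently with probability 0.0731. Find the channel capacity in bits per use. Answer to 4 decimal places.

Binary symmetric channel: C = 1 − h₂(ε) where h₂ is the binary entropy function.
h₂(0.0731) = −0.0731·log₂0.0731 − 0.9269·log₂0.9269 = 0.3774.
C = 1 − 0.3774 = 0.6226 bits per channel use.

0.6226 bits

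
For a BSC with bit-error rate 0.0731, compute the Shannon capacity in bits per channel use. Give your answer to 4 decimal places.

Binary symmetric channel: C = 1 − h₂(ε) where h₂ is the binary entropy function.
h₂(0.0731) = −0.0731·log₂0.0731 − 0.9269·log₂0.9269 = 0.3774.
C = 1 − 0.3774 = 0.6226 bits per channel use.

0.6226 bits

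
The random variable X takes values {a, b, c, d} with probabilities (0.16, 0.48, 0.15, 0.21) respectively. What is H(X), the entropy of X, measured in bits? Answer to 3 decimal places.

1.815 bits

H(X) = −Σ p·log₂ p.
  −(0.16)·log₂(0.16) = 0.4230
  −(0.48)·log₂(0.48) = 0.5083
  −(0.15)·log₂(0.15) = 0.4105
  −(0.21)·log₂(0.21) = 0.4728
Sum: 0.4230 + 0.5083 + 0.4105 + 0.4728 = 1.815 bits.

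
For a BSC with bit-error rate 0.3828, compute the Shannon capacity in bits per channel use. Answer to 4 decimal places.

Binary symmetric channel: C = 1 − h₂(ε) where h₂ is the binary entropy function.
h₂(0.3828) = −0.3828·log₂0.3828 − 0.6172·log₂0.6172 = 0.9600.
C = 1 − 0.9600 = 0.0400 bits per channel use.

0.0400 bits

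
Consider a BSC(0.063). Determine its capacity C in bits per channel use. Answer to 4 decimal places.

0.6608 bits

Binary symmetric channel: C = 1 − h₂(ε) where h₂ is the binary entropy function.
h₂(0.063) = −0.063·log₂0.063 − 0.937·log₂0.937 = 0.3392.
C = 1 − 0.3392 = 0.6608 bits per channel use.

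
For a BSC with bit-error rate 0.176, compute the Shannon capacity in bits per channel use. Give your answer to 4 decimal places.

Binary symmetric channel: C = 1 − h₂(ε) where h₂ is the binary entropy function.
h₂(0.176) = −0.176·log₂0.176 − 0.824·log₂0.824 = 0.6712.
C = 1 − 0.6712 = 0.3288 bits per channel use.

0.3288 bits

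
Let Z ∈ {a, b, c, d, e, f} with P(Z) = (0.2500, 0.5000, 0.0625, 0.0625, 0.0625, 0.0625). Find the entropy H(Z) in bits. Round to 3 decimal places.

H(Z) = −Σ p·log₂ p.
  −(0.2500)·log₂(0.2500) = 0.5000
  −(0.5000)·log₂(0.5000) = 0.5000
  −(0.0625)·log₂(0.0625) = 0.2500
  −(0.0625)·log₂(0.0625) = 0.2500
  −(0.0625)·log₂(0.0625) = 0.2500
  −(0.0625)·log₂(0.0625) = 0.2500
Sum: 0.5000 + 0.5000 + 0.2500 + 0.2500 + 0.2500 + 0.2500 = 2.000 bits.

2.000 bits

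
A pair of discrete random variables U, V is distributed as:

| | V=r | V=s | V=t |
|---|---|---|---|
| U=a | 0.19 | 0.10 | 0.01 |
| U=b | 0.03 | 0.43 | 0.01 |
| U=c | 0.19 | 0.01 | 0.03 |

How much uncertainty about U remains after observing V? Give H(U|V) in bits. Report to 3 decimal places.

1.046 bits

Chain rule: H(U|V) = H(U,V) − H(V).
Marginals: p(U) = (0.3000, 0.4700, 0.2300), p(V) = (0.4100, 0.5400, 0.0500).
H(U,V) = 2.2691 bits; H(V) = 1.2235 bits.
H(U|V) = 2.2691 − 1.2235 = 1.046 bits.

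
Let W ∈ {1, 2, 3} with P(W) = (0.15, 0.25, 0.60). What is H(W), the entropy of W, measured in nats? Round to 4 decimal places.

H(W) = −Σ p·ln p.
  −(0.15)·ln(0.15) = 0.28457
  −(0.25)·ln(0.25) = 0.34657
  −(0.60)·ln(0.60) = 0.30650
Sum: 0.28457 + 0.34657 + 0.30650 = 0.9376 nats.

0.9376 nats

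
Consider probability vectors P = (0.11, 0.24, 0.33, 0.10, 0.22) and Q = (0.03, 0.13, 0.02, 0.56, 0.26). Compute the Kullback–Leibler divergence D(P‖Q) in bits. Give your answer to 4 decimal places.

1.4516 bits

D(P‖Q) = Σ p·log₂(p/q).
  0.11·log₂(0.11/0.03) = 0.20619
  0.24·log₂(0.24/0.13) = 0.21229
  0.33·log₂(0.33/0.02) = 1.33465
  0.10·log₂(0.10/0.56) = -0.24854
  0.22·log₂(0.22/0.26) = -0.05302
D(P‖Q) = 1.4516 bits.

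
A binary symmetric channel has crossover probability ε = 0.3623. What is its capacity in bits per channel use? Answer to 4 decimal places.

0.0554 bits

Binary symmetric channel: C = 1 − h₂(ε) where h₂ is the binary entropy function.
h₂(0.3623) = −0.3623·log₂0.3623 − 0.6377·log₂0.6377 = 0.9446.
C = 1 − 0.9446 = 0.0554 bits per channel use.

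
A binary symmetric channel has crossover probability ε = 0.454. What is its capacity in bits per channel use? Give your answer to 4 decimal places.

0.0061 bits

Binary symmetric channel: C = 1 − h₂(ε) where h₂ is the binary entropy function.
h₂(0.454) = −0.454·log₂0.454 − 0.546·log₂0.546 = 0.9939.
C = 1 − 0.9939 = 0.0061 bits per channel use.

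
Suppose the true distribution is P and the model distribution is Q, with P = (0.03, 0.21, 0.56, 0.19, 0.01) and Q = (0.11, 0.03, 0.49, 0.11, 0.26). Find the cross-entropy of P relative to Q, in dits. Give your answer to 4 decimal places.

0.7100 dits

H(P,Q) = −Σ p·log₁₀ q.
  −0.03·log₁₀(0.11) = 0.02876
  −0.21·log₁₀(0.03) = 0.31980
  −0.56·log₁₀(0.49) = 0.17349
  −0.19·log₁₀(0.11) = 0.18214
  −0.01·log₁₀(0.26) = 0.00585
H(P,Q) = 0.7100 dits.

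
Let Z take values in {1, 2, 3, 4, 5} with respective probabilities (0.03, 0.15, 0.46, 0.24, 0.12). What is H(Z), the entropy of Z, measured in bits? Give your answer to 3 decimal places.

1.939 bits

H(Z) = −Σ p·log₂ p.
  −(0.03)·log₂(0.03) = 0.1518
  −(0.15)·log₂(0.15) = 0.4105
  −(0.46)·log₂(0.46) = 0.5153
  −(0.24)·log₂(0.24) = 0.4941
  −(0.12)·log₂(0.12) = 0.3671
Sum: 0.1518 + 0.4105 + 0.5153 + 0.4941 + 0.3671 = 1.939 bits.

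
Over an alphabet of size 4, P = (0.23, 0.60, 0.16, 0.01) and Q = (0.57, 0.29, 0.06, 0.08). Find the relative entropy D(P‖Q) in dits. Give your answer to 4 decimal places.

D(P‖Q) = Σ p·log₁₀(p/q).
  0.23·log₁₀(0.23/0.57) = -0.09065
  0.60·log₁₀(0.60/0.29) = 0.18945
  0.16·log₁₀(0.16/0.06) = 0.06815
  0.01·log₁₀(0.01/0.08) = -0.00903
D(P‖Q) = 0.1579 dits.

0.1579 dits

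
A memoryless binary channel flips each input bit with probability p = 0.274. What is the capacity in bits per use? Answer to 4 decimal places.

0.1529 bits

Binary symmetric channel: C = 1 − h₂(ε) where h₂ is the binary entropy function.
h₂(0.274) = −0.274·log₂0.274 − 0.726·log₂0.726 = 0.8471.
C = 1 − 0.8471 = 0.1529 bits per channel use.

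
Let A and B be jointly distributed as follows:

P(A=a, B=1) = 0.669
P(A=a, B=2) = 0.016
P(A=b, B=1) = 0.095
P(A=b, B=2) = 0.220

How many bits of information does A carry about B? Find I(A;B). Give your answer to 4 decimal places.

0.4006 bits

Marginals: p(A) = (0.6850, 0.3150), p(B) = (0.7640, 0.2360).
I(A;B) = H(A) + H(B) − H(A,B).
H(A) = 0.8989, H(B) = 0.7883, H(A,B) = 1.2866.
I(A;B) = 0.8989 + 0.7883 − 1.2866 = 0.4006 bits.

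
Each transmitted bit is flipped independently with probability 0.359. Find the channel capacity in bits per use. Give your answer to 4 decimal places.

Binary symmetric channel: C = 1 − h₂(ε) where h₂ is the binary entropy function.
h₂(0.359) = −0.359·log₂0.359 − 0.641·log₂0.641 = 0.9418.
C = 1 − 0.9418 = 0.0582 bits per channel use.

0.0582 bits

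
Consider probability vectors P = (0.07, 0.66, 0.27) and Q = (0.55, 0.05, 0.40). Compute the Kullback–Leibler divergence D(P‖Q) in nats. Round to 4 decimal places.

D(P‖Q) = Σ p·ln(p/q).
  0.07·ln(0.07/0.55) = -0.14430
  0.66·ln(0.66/0.05) = 1.70294
  0.27·ln(0.27/0.40) = -0.10612
D(P‖Q) = 1.4525 nats.

1.4525 nats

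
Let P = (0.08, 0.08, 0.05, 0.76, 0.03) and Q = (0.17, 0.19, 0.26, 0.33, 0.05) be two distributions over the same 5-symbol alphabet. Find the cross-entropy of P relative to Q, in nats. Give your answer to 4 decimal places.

H(P,Q) = −Σ p·ln q.
  −0.08·ln(0.17) = 0.14176
  −0.08·ln(0.19) = 0.13286
  −0.05·ln(0.26) = 0.06735
  −0.76·ln(0.33) = 0.84258
  −0.03·ln(0.05) = 0.08987
H(P,Q) = 1.2744 nats.

1.2744 nats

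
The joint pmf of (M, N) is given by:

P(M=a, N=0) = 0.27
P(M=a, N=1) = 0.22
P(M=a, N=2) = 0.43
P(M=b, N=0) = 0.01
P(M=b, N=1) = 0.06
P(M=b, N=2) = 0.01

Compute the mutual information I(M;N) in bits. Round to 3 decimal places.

Marginals: p(M) = (0.9200, 0.0800), p(N) = (0.2800, 0.2800, 0.4400).
I(M;N) = H(M) + H(N) − H(M,N).
H(M) = 0.4022, H(N) = 1.5496, H(M,N) = 1.8906.
I(M;N) = 0.4022 + 1.5496 − 1.8906 = 0.061 bits.

0.061 bits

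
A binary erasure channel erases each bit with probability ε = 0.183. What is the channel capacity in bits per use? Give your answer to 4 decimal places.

0.8170 bits

Binary erasure channel: capacity C = 1 − ε.
C = 1 − 0.183 = 0.8170 bits per channel use.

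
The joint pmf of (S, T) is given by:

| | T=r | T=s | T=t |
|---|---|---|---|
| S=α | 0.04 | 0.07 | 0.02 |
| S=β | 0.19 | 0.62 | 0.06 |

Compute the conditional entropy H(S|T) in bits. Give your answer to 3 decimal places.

Marginals: p(S) = (0.1300, 0.8700), p(T) = (0.2300, 0.6900, 0.0800).
H(S|T) = Σ p(T) · H(S|T=·).
  T=r: p=0.2300, H(S|T=r) = 0.6666
  T=s: p=0.6900, H(S|T=s) = 0.4736
  T=t: p=0.0800, H(S|T=t) = 0.8113
Weighted sum = 0.545 bits.

0.545 bits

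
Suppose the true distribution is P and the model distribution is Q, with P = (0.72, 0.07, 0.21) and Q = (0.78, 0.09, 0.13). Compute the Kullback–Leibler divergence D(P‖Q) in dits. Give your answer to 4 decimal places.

D(P‖Q) = Σ p·log₁₀(p/q).
  0.72·log₁₀(0.72/0.78) = -0.02503
  0.07·log₁₀(0.07/0.09) = -0.00764
  0.21·log₁₀(0.21/0.13) = 0.04374
D(P‖Q) = 0.0111 dits.

0.0111 dits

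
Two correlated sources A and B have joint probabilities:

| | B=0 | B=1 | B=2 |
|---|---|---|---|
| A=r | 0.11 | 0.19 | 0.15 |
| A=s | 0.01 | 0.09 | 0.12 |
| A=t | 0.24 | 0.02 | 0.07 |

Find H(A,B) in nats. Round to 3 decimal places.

1.967 nats

H(A,B) = −Σ p(x,y)·ln p(x,y) over all 9 cells.
  cell (r,0): −0.11·ln0.11 = 0.2428
  cell (r,1): −0.19·ln0.19 = 0.3155
  cell (r,2): −0.15·ln0.15 = 0.2846
  cell (s,0): −0.01·ln0.01 = 0.0461
  cell (s,1): −0.09·ln0.09 = 0.2167
  cell (s,2): −0.12·ln0.12 = 0.2544
  cell (t,0): −0.24·ln0.24 = 0.3425
  cell (t,1): −0.02·ln0.02 = 0.0782
  cell (t,2): −0.07·ln0.07 = 0.1861
Sum = 1.967 nats.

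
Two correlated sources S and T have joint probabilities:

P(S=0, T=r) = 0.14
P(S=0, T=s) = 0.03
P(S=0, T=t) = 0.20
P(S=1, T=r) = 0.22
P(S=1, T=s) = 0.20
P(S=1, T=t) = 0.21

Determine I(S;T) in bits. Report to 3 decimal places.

Marginals: p(S) = (0.3700, 0.6300), p(T) = (0.3600, 0.2300, 0.4100).
I(S;T) = H(S) + H(T) − H(S,T).
H(S) = 0.9507, H(T) = 1.5457, H(S,T) = 2.4310.
I(S;T) = 0.9507 + 1.5457 − 2.4310 = 0.065 bits.

0.065 bits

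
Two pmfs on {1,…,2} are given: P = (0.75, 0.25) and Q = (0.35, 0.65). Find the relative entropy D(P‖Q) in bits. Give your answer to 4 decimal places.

D(P‖Q) = Σ p·log₂(p/q).
  0.75·log₂(0.75/0.35) = 0.82465
  0.25·log₂(0.25/0.65) = -0.34463
D(P‖Q) = 0.4800 bits.

0.4800 bits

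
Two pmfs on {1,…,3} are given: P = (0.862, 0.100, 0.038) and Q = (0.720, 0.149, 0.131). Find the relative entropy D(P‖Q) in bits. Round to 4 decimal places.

0.0985 bits

D(P‖Q) = Σ p·log₂(p/q).
  0.862·log₂(0.862/0.720) = 0.22385
  0.100·log₂(0.100/0.149) = -0.05753
  0.038·log₂(0.038/0.131) = -0.06785
D(P‖Q) = 0.0985 bits.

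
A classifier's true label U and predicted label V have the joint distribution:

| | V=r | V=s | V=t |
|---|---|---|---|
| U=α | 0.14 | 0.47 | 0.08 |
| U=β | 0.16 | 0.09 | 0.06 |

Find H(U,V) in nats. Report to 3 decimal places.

1.511 nats

H(U,V) = −Σ p(x,y)·ln p(x,y) over all 6 cells.
  cell (α,r): −0.14·ln0.14 = 0.2753
  cell (α,s): −0.47·ln0.47 = 0.3549
  cell (α,t): −0.08·ln0.08 = 0.2021
  cell (β,r): −0.16·ln0.16 = 0.2932
  cell (β,s): −0.09·ln0.09 = 0.2167
  cell (β,t): −0.06·ln0.06 = 0.1688
Sum = 1.511 nats.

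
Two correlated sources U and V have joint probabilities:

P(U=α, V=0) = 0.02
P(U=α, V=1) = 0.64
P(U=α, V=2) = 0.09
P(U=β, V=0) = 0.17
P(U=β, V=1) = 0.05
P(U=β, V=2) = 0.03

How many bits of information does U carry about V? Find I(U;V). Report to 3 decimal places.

Marginals: p(U) = (0.7500, 0.2500), p(V) = (0.1900, 0.6900, 0.1200).
I(U;V) = H(U) + H(V) − H(U,V).
H(U) = 0.8113, H(V) = 1.1917, H(U,V) = 1.6400.
I(U;V) = 0.8113 + 1.1917 − 1.6400 = 0.363 bits.

0.363 bits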